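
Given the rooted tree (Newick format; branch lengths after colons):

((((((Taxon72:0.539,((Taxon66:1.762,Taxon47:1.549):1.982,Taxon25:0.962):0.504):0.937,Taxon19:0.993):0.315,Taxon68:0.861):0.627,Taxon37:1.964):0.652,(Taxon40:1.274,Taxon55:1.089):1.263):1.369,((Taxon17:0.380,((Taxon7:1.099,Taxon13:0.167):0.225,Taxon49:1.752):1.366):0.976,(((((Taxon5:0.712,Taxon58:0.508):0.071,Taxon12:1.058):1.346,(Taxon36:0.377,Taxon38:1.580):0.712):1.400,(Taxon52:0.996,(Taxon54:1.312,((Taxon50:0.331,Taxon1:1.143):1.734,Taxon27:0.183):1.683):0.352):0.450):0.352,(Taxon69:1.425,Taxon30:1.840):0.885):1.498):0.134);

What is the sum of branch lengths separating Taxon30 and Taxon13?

6.957

The path runs Taxon30 → … → MRCA → … → Taxon13; the MRCA is the node subtending ((Taxon17,((Taxon7,Taxon13),Taxon49)),(((((Taxon5,Taxon58),Taxon12),(Taxon36,Taxon38)),(Taxon52,(Taxon54,((Taxon50,Taxon1),Taxon27)))),(Taxon69,Taxon30))).
Branch lengths along that path: 1.840 + 0.885 + 1.498 + 0.976 + 1.366 + 0.225 + 0.167 = 6.957.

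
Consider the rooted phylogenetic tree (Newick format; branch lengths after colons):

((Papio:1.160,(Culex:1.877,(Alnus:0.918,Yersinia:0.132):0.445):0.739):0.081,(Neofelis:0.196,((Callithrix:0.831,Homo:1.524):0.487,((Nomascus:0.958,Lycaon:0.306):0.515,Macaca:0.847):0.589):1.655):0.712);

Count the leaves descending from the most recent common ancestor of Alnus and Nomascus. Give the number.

The MRCA of Alnus and Nomascus is the root, so the clade is the entire tree.
That clade contains 10 terminal taxa: Alnus, Callithrix, Culex, Homo, Lycaon, Macaca, Neofelis, Nomascus, Papio, Yersinia.

10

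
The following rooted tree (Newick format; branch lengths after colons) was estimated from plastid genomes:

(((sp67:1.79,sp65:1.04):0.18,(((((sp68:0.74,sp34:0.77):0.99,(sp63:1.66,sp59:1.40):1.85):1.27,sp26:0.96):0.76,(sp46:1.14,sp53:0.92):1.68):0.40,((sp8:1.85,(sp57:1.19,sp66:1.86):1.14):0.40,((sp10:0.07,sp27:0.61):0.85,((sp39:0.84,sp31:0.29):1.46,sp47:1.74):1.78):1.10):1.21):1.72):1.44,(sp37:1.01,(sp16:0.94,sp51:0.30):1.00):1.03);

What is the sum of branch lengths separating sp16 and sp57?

10.07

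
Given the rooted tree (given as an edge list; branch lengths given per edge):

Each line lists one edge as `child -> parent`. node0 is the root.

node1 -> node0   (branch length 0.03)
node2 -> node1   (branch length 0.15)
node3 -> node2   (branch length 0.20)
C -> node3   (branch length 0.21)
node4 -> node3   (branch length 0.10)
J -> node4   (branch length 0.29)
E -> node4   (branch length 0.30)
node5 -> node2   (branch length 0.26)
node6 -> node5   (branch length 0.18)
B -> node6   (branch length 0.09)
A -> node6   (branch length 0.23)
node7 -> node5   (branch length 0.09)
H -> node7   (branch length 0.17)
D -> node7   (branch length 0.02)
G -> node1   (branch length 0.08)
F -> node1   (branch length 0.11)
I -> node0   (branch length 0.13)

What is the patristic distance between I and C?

The path runs I → … → MRCA → … → C; the MRCA is the root of the tree.
Branch lengths along that path: 0.13 + 0.03 + 0.15 + 0.20 + 0.21 = 0.72.

0.72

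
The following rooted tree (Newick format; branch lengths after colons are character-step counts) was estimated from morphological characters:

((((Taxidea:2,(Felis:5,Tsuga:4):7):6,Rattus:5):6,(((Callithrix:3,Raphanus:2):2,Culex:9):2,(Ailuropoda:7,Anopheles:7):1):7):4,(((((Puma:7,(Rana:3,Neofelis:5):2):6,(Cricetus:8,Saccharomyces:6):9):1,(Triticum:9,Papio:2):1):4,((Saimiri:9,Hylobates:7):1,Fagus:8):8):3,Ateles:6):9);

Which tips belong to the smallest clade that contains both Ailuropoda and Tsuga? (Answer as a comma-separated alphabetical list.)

Tracing Ailuropoda: it sits inside (Ailuropoda,Anopheles).
Tracing Tsuga: it sits inside (Felis,Tsuga).
The smallest clade enclosing both is (((Taxidea,(Felis,Tsuga)),Rattus),(((Callithrix,Raphanus),Culex),(Ailuropoda,Anopheles))); the answer is its 9 terminal taxa in alphabetical order.

Ailuropoda, Anopheles, Callithrix, Culex, Felis, Raphanus, Rattus, Taxidea, Tsuga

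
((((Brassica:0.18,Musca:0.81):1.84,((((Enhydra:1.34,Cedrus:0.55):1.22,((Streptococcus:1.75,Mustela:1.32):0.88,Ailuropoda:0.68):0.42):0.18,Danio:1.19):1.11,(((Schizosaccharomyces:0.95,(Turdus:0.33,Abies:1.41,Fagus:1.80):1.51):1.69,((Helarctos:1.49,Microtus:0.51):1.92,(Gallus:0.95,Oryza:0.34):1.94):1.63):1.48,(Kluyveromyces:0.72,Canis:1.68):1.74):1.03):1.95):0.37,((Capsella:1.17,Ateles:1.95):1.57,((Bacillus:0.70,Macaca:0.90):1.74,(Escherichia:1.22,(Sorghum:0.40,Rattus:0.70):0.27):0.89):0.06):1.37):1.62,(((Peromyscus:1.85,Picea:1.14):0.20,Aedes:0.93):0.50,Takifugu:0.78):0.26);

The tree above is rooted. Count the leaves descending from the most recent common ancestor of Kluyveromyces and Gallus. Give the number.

10

The MRCA of Kluyveromyces and Gallus is the node subtending (((Schizosaccharomyces,(Turdus,Abies,Fagus)),((Helarctos,Microtus),(Gallus,Oryza))),(Kluyveromyces,Canis)).
That clade contains 10 terminal taxa: Abies, Canis, Fagus, Gallus, Helarctos, Kluyveromyces, Microtus, Oryza, Schizosaccharomyces, Turdus.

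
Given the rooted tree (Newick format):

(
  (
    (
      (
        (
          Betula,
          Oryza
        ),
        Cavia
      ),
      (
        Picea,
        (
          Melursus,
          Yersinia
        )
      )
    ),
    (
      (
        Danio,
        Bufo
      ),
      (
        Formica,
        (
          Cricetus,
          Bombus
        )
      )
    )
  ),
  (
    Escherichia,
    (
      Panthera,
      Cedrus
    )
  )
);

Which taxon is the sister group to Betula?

Oryza

Betula attaches to the tree at the node subtending (Betula,Oryza).
The other lineage descending from that same node — the sister group — is the single tip Oryza.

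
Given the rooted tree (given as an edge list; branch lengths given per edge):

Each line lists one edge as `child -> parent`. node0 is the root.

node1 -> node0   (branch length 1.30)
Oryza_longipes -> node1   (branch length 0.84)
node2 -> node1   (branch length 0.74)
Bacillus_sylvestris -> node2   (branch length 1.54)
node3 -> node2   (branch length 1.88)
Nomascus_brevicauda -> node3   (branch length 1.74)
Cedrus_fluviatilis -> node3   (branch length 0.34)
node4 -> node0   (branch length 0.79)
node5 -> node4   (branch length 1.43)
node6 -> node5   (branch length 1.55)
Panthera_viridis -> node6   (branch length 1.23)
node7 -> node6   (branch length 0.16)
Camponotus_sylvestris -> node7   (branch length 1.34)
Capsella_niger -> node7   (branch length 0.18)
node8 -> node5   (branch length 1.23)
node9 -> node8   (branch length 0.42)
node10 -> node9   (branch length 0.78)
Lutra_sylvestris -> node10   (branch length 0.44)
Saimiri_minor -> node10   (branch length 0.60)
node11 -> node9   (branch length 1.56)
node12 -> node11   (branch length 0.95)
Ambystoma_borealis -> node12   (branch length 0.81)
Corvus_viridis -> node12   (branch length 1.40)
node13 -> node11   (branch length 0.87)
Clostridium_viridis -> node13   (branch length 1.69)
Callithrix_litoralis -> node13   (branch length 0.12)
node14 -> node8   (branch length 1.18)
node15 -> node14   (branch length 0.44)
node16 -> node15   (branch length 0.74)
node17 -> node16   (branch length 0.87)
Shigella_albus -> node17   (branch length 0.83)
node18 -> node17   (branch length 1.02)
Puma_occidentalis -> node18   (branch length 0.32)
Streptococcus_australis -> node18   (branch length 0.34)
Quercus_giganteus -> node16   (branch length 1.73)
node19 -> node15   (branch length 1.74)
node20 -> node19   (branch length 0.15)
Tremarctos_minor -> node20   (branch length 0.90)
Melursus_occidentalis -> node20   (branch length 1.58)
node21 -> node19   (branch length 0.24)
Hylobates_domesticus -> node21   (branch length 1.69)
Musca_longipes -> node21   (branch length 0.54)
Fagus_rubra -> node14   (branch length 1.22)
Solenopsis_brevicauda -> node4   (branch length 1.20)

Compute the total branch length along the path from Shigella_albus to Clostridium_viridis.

The path runs Shigella_albus → … → MRCA → … → Clostridium_viridis; the MRCA is the node subtending (((Lutra_sylvestris,Saimiri_minor),((Ambystoma_borealis,Corvus_viridis),(Clostridium_viridis,Callithrix_litoralis))),((((Shigella_albus,(Puma_occidentalis,Streptococcus_australis)),Quercus_giganteus),((Tremarctos_minor,Melursus_occidentalis),(Hylobates_domesticus,Musca_longipes))),Fagus_rubra)).
Branch lengths along that path: 0.83 + 0.87 + 0.74 + 0.44 + 1.18 + 0.42 + 1.56 + 0.87 + 1.69 = 8.60.

8.60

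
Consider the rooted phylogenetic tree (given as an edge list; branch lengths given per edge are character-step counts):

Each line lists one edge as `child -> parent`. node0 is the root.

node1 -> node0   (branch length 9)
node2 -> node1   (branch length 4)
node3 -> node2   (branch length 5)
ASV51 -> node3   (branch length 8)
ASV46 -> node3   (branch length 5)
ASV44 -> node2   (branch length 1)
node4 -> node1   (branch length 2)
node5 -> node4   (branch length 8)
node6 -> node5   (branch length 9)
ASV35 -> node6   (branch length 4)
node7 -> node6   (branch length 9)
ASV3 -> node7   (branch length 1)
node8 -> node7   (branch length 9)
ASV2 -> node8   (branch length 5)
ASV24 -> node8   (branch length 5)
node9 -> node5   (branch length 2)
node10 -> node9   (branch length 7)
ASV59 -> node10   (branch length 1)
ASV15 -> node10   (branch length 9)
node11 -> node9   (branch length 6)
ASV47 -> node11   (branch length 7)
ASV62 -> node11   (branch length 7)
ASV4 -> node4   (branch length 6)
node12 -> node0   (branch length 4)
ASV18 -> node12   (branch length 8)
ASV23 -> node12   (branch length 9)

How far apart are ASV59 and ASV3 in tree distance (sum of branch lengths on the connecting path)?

29

The path runs ASV59 → … → MRCA → … → ASV3; the MRCA is the node subtending ((ASV35,(ASV3,(ASV2,ASV24))),((ASV59,ASV15),(ASV47,ASV62))).
Branch lengths along that path: 1 + 7 + 2 + 9 + 9 + 1 = 29.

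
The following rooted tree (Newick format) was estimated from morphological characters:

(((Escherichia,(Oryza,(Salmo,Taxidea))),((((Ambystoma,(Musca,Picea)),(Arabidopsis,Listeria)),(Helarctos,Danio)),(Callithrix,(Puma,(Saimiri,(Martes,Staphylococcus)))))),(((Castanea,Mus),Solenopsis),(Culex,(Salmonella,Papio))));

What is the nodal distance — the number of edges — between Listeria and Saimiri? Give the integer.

The MRCA of Listeria and Saimiri is the node subtending ((((Ambystoma,(Musca,Picea)),(Arabidopsis,Listeria)),(Helarctos,Danio)),(Callithrix,(Puma,(Saimiri,(Martes,Staphylococcus))))).
From Listeria up to that node: 4 branches. From Saimiri up to the same node: 4 branches. Total: 4 + 4 = 8.

8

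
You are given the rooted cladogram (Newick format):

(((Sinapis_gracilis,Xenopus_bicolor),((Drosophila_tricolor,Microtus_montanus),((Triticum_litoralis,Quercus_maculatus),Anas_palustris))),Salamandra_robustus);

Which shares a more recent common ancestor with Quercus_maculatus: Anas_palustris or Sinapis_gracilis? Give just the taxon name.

Anas_palustris

The MRCA of Quercus_maculatus and Anas_palustris subtends ((Triticum_litoralis,Quercus_maculatus),Anas_palustris) (3 taxa).
The MRCA of Quercus_maculatus and Sinapis_gracilis subtends ((Sinapis_gracilis,Xenopus_bicolor),((Drosophila_tricolor,Microtus_montanus),((Triticum_litoralis,Quercus_maculatus),Anas_palustris))) (7 taxa).
The first is nested inside the second, so Quercus_maculatus shares a more recent common ancestor with Anas_palustris.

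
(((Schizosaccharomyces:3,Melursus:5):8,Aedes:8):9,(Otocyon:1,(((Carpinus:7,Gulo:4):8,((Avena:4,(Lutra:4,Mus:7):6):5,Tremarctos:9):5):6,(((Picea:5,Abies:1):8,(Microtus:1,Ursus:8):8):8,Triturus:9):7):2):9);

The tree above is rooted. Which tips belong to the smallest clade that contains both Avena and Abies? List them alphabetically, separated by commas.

Abies, Avena, Carpinus, Gulo, Lutra, Microtus, Mus, Picea, Tremarctos, Triturus, Ursus

Tracing Avena: it sits inside (Avena,(Lutra,Mus)).
Tracing Abies: it sits inside (Picea,Abies).
The smallest clade enclosing both is (((Carpinus,Gulo),((Avena,(Lutra,Mus)),Tremarctos)),(((Picea,Abies),(Microtus,Ursus)),Triturus)); the answer is its 11 terminal taxa in alphabetical order.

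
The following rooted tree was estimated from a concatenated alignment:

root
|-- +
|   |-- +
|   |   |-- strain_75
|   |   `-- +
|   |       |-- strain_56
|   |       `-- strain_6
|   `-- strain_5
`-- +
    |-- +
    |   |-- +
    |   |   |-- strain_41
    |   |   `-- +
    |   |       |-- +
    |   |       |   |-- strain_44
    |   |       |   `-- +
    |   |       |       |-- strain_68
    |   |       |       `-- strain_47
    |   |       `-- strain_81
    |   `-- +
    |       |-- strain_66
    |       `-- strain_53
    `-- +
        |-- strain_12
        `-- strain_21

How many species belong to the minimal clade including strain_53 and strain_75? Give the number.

The MRCA of strain_53 and strain_75 is the root, so the clade is the entire tree.
That clade contains 13 terminal taxa: strain_12, strain_21, strain_41, strain_44, strain_47, strain_5, strain_53, strain_56, strain_6, strain_66, strain_68, strain_75, strain_81.

13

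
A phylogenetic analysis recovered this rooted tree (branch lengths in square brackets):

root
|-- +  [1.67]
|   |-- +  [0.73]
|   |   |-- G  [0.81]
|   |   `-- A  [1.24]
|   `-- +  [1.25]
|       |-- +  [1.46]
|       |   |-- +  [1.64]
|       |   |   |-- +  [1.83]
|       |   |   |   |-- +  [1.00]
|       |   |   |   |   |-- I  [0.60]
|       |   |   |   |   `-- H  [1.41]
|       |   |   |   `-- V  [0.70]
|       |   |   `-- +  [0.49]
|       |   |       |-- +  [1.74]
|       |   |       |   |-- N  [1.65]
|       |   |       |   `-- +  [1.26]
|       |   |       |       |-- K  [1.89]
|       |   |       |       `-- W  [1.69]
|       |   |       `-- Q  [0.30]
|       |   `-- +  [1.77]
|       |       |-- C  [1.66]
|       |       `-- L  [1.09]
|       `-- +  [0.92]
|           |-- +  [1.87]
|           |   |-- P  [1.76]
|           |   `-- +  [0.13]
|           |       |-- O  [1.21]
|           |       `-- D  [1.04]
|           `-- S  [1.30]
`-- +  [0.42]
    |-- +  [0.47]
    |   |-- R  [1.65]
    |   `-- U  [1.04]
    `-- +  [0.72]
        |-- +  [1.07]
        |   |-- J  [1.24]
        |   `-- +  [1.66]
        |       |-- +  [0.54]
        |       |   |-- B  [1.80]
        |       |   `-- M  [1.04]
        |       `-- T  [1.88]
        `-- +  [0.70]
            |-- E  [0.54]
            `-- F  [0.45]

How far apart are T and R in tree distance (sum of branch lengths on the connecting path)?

The path runs T → … → MRCA → … → R; the MRCA is the node subtending ((R,U),((J,((B,M),T)),(E,F))).
Branch lengths along that path: 1.88 + 1.66 + 1.07 + 0.72 + 0.47 + 1.65 = 7.45.

7.45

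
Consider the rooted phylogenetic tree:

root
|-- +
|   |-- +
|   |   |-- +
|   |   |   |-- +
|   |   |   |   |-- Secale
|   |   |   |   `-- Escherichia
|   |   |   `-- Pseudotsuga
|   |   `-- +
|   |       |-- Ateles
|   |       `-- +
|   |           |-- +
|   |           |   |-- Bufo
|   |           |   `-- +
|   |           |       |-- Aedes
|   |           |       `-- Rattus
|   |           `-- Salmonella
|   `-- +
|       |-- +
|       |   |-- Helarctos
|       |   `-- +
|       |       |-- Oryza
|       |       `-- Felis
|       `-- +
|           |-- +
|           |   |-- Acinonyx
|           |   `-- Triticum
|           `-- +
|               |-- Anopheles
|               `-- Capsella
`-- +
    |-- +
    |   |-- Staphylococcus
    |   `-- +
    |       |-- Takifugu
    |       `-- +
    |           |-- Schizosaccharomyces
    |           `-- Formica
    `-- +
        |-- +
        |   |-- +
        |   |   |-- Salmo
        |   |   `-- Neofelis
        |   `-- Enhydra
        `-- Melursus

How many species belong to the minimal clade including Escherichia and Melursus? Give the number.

The MRCA of Escherichia and Melursus is the root, so the clade is the entire tree.
That clade contains 23 terminal taxa: Acinonyx, Aedes, Anopheles, Ateles, Bufo, Capsella, Enhydra, Escherichia, Felis, Formica, Helarctos, Melursus, Neofelis, Oryza, Pseudotsuga, Rattus, Salmo, Salmonella, Schizosaccharomyces, Secale, Staphylococcus, Takifugu, Triticum.

23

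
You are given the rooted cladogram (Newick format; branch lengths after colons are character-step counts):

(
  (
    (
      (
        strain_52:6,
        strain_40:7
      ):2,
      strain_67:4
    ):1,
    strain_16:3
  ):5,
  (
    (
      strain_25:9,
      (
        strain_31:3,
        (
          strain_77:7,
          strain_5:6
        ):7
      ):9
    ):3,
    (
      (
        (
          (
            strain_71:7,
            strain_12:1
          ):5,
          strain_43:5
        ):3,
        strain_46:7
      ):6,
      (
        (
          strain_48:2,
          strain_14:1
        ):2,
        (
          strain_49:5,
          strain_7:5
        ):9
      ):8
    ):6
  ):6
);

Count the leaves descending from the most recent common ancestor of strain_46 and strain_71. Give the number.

4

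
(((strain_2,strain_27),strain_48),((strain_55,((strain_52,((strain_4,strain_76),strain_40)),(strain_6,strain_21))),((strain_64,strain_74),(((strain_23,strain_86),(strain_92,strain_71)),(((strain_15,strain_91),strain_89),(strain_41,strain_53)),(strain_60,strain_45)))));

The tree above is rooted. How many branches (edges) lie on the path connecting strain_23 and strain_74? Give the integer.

6

The MRCA of strain_23 and strain_74 is the node subtending ((strain_64,strain_74),(((strain_23,strain_86),(strain_92,strain_71)),(((strain_15,strain_91),strain_89),(strain_41,strain_53)),(strain_60,strain_45))).
From strain_23 up to that node: 4 branches. From strain_74 up to the same node: 2 branches. Total: 4 + 2 = 6.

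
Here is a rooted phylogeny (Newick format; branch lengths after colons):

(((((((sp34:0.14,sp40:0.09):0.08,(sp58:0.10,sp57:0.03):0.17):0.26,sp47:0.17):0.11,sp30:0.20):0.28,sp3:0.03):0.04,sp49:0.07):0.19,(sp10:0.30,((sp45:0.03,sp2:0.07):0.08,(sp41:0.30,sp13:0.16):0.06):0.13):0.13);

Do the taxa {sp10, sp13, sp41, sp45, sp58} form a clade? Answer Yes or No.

The MRCA of the listed taxa is the root, so the smallest clade containing them is the whole tree.
That clade also contains sp2, sp3, sp30, sp34, sp40, sp47, sp49, sp57, which are not in the proposed group, so the group is not monophyletic.

No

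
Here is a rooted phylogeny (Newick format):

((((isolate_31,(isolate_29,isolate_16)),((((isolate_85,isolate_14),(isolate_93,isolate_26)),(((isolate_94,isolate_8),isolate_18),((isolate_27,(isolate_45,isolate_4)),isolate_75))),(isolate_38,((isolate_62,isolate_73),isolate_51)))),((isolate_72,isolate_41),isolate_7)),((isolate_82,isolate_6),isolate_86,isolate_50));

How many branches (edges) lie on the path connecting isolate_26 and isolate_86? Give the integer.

The MRCA of isolate_26 and isolate_86 is the root of the tree.
From isolate_26 up to that node: 7 branches. From isolate_86 up to the same node: 2 branches. Total: 7 + 2 = 9.

9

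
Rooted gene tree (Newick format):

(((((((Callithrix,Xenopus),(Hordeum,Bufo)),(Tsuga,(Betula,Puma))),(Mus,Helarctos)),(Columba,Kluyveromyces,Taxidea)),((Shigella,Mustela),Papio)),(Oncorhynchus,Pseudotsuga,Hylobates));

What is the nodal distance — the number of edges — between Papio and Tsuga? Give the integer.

The MRCA of Papio and Tsuga is the node subtending ((((((Callithrix,Xenopus),(Hordeum,Bufo)),(Tsuga,(Betula,Puma))),(Mus,Helarctos)),(Columba,Kluyveromyces,Taxidea)),((Shigella,Mustela),Papio)).
From Papio up to that node: 2 branches. From Tsuga up to the same node: 5 branches. Total: 2 + 5 = 7.

7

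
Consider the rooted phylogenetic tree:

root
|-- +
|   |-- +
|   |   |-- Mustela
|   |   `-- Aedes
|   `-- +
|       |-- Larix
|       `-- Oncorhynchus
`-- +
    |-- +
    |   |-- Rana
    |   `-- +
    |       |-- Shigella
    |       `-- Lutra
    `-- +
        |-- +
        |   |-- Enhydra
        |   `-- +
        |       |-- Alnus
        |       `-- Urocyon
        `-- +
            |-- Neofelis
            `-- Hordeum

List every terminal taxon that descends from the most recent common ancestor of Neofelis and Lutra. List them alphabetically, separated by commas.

Alnus, Enhydra, Hordeum, Lutra, Neofelis, Rana, Shigella, Urocyon

Tracing Neofelis: it sits inside (Neofelis,Hordeum).
Tracing Lutra: it sits inside (Shigella,Lutra).
The smallest clade enclosing both is ((Rana,(Shigella,Lutra)),((Enhydra,(Alnus,Urocyon)),(Neofelis,Hordeum))); the answer is its 8 terminal taxa in alphabetical order.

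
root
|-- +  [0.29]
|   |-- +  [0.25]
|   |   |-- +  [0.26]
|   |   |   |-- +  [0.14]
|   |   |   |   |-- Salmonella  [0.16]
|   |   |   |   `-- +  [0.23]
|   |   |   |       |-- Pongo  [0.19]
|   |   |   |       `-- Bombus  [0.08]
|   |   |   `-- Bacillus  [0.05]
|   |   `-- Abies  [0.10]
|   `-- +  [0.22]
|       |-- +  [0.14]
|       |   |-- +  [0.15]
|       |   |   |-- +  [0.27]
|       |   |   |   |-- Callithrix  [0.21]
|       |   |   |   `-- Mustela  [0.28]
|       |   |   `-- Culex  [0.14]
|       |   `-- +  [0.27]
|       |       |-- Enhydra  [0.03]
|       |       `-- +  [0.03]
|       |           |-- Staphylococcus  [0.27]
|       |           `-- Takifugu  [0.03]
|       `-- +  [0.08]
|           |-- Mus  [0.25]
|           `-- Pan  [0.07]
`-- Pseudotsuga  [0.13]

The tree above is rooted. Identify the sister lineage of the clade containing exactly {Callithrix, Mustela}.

Culex

The clade containing exactly {Callithrix, Mustela} attaches to the tree at the node subtending ((Callithrix,Mustela),Culex).
The other lineage descending from that same node — the sister group — is the single tip Culex.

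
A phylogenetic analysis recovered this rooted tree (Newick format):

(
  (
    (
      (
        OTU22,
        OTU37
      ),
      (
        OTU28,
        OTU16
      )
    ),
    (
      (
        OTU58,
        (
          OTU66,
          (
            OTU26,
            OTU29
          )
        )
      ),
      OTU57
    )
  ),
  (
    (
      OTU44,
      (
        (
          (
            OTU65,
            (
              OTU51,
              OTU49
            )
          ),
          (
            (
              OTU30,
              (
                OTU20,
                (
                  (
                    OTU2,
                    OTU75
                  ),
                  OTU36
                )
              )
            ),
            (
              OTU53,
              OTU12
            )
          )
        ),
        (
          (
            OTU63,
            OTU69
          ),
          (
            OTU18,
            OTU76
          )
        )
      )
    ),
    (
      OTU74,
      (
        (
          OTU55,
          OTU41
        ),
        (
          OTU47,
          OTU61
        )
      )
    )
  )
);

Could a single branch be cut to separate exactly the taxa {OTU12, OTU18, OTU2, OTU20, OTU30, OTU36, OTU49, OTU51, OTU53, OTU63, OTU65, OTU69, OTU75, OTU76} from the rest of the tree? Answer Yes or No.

The most recent common ancestor of these taxa subtends (((OTU65,(OTU51,OTU49)),((OTU30,(OTU20,((OTU2,OTU75),OTU36))),(OTU53,OTU12))),((OTU63,OTU69),(OTU18,OTU76))).
That clade has exactly 14 tips — every listed taxon and nothing else — so the group is monophyletic.

Yes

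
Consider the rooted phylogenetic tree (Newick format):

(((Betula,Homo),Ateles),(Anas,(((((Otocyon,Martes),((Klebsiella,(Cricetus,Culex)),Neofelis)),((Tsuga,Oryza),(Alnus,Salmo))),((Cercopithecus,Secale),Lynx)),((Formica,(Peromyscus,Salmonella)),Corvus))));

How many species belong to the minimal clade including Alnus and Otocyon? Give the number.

10

The MRCA of Alnus and Otocyon is the node subtending (((Otocyon,Martes),((Klebsiella,(Cricetus,Culex)),Neofelis)),((Tsuga,Oryza),(Alnus,Salmo))).
That clade contains 10 terminal taxa: Alnus, Cricetus, Culex, Klebsiella, Martes, Neofelis, Oryza, Otocyon, Salmo, Tsuga.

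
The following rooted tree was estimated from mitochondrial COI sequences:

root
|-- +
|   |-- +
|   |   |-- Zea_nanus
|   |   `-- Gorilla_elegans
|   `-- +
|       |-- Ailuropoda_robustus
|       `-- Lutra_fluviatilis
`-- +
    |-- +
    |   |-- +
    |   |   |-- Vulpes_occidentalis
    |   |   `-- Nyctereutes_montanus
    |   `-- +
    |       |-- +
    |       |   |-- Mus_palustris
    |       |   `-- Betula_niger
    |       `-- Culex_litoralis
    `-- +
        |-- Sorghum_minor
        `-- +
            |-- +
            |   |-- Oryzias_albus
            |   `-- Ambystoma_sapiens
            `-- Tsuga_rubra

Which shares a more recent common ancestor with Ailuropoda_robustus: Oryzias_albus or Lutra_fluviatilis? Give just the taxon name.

The MRCA of Ailuropoda_robustus and Lutra_fluviatilis subtends (Ailuropoda_robustus,Lutra_fluviatilis) (2 taxa).
The MRCA of Ailuropoda_robustus and Oryzias_albus is the root, subtending the entire tree (13 taxa).
The first is nested inside the second, so Ailuropoda_robustus shares a more recent common ancestor with Lutra_fluviatilis.

Lutra_fluviatilis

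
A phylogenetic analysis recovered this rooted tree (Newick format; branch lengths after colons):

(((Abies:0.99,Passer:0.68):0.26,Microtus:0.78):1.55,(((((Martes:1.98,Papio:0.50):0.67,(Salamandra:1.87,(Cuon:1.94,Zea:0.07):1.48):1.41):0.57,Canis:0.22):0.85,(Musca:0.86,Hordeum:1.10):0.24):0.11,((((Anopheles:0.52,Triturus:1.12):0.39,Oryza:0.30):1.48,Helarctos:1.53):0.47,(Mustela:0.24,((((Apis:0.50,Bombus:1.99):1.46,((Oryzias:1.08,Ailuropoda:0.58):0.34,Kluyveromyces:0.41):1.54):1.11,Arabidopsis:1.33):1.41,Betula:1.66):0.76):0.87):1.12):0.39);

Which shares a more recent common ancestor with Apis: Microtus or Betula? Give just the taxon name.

The MRCA of Apis and Betula subtends ((((Apis,Bombus),((Oryzias,Ailuropoda),Kluyveromyces)),Arabidopsis),Betula) (7 taxa).
The MRCA of Apis and Microtus is the root, subtending the entire tree (23 taxa).
The first is nested inside the second, so Apis shares a more recent common ancestor with Betula.

Betula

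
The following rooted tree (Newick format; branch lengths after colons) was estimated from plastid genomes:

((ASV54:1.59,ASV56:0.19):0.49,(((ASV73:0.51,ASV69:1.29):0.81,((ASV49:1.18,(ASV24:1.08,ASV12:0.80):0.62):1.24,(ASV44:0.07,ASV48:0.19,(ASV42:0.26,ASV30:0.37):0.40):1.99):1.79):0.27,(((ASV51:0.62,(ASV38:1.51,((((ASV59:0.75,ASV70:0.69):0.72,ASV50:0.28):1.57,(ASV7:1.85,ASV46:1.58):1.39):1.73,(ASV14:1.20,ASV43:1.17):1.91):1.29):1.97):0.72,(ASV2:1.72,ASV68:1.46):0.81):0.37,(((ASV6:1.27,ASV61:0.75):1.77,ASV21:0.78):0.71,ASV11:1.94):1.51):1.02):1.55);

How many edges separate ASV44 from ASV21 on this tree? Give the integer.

The MRCA of ASV44 and ASV21 is the node subtending (((ASV73,ASV69),((ASV49,(ASV24,ASV12)),(ASV44,ASV48,(ASV42,ASV30)))),(((ASV51,(ASV38,((((ASV59,ASV70),ASV50),(ASV7,ASV46)),(ASV14,ASV43)))),(ASV2,ASV68)),(((ASV6,ASV61),ASV21),ASV11))).
From ASV44 up to that node: 4 branches. From ASV21 up to the same node: 4 branches. Total: 4 + 4 = 8.

8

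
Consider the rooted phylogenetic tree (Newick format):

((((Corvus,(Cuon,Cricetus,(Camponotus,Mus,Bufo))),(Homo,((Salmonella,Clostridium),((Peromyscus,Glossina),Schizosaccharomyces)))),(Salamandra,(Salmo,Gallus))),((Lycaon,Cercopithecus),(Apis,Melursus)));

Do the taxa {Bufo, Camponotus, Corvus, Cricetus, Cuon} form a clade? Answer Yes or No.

No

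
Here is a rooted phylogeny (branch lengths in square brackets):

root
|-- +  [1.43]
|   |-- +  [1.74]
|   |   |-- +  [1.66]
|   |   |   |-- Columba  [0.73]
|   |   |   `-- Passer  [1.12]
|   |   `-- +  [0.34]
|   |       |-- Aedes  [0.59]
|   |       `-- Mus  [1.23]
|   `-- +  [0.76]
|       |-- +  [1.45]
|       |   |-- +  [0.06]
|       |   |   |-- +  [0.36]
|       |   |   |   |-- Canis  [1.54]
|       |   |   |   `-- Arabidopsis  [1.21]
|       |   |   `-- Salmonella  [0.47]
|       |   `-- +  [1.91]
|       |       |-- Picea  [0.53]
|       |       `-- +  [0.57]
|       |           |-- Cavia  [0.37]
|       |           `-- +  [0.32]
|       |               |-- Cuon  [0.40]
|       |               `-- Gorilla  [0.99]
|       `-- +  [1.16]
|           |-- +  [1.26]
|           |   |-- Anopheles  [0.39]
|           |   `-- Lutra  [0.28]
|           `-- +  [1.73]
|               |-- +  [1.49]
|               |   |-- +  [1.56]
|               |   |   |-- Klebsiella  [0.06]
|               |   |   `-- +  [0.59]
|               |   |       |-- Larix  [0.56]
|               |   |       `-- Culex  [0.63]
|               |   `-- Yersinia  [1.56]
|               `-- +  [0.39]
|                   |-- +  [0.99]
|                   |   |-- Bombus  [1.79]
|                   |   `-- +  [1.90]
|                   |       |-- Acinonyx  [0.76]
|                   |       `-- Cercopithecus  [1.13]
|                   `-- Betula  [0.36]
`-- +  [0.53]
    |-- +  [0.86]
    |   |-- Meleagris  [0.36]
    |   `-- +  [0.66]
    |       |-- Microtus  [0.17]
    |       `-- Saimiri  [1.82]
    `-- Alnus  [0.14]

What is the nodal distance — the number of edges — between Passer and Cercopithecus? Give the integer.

The MRCA of Passer and Cercopithecus is the node subtending (((Columba,Passer),(Aedes,Mus)),((((Canis,Arabidopsis),Salmonella),(Picea,(Cavia,(Cuon,Gorilla)))),((Anopheles,Lutra),(((Klebsiella,(Larix,Culex)),Yersinia),((Bombus,(Acinonyx,Cercopithecus)),Betula))))).
From Passer up to that node: 3 branches. From Cercopithecus up to the same node: 7 branches. Total: 3 + 7 = 10.

10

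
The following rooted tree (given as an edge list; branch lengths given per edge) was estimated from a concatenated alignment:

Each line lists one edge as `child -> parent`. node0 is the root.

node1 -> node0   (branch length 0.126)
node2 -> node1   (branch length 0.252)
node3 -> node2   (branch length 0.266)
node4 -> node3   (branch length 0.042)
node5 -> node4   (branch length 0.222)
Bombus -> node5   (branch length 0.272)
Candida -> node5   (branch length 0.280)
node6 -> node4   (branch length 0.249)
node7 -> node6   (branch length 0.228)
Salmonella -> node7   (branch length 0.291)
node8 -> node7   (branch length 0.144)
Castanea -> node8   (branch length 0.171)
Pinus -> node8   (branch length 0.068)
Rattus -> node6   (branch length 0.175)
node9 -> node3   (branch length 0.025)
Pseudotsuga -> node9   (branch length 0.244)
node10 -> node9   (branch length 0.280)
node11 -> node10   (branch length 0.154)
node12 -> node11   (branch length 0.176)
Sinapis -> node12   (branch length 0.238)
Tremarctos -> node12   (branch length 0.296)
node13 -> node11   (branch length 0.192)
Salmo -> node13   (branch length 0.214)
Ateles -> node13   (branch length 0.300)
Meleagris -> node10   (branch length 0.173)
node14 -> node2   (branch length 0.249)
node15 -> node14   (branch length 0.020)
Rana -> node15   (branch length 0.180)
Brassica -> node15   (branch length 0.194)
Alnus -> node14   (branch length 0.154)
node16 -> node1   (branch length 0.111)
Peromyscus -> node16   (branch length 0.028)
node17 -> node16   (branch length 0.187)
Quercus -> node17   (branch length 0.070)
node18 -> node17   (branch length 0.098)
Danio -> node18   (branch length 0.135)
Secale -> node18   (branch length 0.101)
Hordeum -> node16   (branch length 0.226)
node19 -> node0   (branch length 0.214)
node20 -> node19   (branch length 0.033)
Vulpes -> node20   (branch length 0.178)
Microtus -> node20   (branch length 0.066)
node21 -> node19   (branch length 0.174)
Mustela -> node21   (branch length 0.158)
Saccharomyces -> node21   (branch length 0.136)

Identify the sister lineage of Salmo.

Ateles

Salmo attaches to the tree at the node subtending (Salmo,Ateles).
The other lineage descending from that same node — the sister group — is the single tip Ateles.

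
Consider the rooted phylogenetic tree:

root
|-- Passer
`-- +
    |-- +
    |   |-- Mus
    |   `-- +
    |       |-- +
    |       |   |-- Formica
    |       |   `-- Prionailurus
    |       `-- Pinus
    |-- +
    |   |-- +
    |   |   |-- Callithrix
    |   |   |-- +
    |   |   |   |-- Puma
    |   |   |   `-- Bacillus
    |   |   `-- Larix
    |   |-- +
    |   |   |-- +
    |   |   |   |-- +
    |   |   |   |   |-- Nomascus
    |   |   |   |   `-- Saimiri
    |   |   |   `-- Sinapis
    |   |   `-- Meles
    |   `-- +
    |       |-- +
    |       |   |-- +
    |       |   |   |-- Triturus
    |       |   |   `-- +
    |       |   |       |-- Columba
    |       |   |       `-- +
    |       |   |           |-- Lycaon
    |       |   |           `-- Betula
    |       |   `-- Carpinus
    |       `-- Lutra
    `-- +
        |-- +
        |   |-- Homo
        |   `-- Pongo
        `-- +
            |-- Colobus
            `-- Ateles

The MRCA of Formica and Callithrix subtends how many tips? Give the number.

The MRCA of Formica and Callithrix is the node subtending ((Mus,((Formica,Prionailurus),Pinus)),((Callithrix,(Puma,Bacillus),Larix),(((Nomascus,Saimiri),Sinapis),Meles),(((Triturus,(Columba,(Lycaon,Betula))),Carpinus),Lutra)),((Homo,Pongo),(Colobus,Ateles))).
That clade contains 22 terminal taxa: Ateles, Bacillus, Betula, Callithrix, Carpinus, Colobus, Columba, Formica, Homo, Larix, Lutra, Lycaon, Meles, Mus, Nomascus, Pinus, Pongo, Prionailurus, Puma, Saimiri, Sinapis, Triturus.

22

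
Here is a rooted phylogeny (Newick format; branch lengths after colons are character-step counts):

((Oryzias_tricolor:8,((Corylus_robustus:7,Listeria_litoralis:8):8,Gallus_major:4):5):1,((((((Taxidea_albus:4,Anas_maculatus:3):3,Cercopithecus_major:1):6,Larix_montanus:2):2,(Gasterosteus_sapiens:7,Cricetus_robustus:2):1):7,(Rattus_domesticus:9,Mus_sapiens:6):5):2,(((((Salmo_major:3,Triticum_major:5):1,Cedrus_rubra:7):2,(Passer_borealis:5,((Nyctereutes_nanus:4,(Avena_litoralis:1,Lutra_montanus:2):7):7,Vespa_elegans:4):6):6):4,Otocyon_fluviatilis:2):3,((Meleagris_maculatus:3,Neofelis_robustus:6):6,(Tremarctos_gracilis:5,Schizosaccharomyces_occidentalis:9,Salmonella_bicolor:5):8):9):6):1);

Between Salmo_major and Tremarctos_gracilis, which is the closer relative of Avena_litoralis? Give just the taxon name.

Salmo_major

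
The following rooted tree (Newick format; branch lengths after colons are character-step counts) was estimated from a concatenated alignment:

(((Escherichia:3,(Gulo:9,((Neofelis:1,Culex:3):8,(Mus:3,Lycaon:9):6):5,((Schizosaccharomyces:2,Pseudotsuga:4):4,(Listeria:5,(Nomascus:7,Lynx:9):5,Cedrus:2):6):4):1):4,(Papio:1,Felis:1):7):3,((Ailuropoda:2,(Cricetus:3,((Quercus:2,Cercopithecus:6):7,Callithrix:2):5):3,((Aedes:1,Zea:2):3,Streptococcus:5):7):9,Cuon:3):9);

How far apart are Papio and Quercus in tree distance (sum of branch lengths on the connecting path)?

The path runs Papio → … → MRCA → … → Quercus; the MRCA is the root of the tree.
Branch lengths along that path: 1 + 7 + 3 + 9 + 9 + 3 + 5 + 7 + 2 = 46.

46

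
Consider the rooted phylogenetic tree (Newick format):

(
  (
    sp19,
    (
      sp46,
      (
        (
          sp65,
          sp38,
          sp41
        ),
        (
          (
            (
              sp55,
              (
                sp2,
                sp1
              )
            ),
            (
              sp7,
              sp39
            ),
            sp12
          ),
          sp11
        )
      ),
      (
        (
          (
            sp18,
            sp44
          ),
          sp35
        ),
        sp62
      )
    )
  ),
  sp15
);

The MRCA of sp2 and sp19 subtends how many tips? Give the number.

16

The MRCA of sp2 and sp19 is the node subtending (sp19,(sp46,((sp65,sp38,sp41),(((sp55,(sp2,sp1)),(sp7,sp39),sp12),sp11)),(((sp18,sp44),sp35),sp62))).
That clade contains 16 terminal taxa: sp1, sp11, sp12, sp18, sp19, sp2, sp35, sp38, sp39, sp41, sp44, sp46, sp55, sp62, sp65, sp7.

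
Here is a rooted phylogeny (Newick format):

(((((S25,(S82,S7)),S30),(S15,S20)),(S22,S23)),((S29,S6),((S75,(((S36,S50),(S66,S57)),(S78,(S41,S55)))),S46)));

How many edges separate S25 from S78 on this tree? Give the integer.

11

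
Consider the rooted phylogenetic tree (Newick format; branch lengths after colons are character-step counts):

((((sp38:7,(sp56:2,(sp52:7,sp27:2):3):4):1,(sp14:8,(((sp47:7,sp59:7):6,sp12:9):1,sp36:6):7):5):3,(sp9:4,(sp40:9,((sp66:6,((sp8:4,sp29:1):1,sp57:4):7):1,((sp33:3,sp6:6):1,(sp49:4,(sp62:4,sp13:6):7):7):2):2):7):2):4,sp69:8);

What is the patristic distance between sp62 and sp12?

56

The path runs sp62 → … → MRCA → … → sp12; the MRCA is the node subtending (((sp38,(sp56,(sp52,sp27))),(sp14,(((sp47,sp59),sp12),sp36))),(sp9,(sp40,((sp66,((sp8,sp29),sp57)),((sp33,sp6),(sp49,(sp62,sp13))))))).
Branch lengths along that path: 4 + 7 + 7 + 2 + 2 + 7 + 2 + 3 + 5 + 7 + 1 + 9 = 56.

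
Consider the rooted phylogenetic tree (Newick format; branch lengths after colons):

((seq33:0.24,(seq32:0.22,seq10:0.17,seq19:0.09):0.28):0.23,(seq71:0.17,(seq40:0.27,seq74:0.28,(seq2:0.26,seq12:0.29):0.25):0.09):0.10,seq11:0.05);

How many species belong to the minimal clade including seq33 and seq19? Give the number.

The MRCA of seq33 and seq19 is the node subtending (seq33,(seq32,seq10,seq19)).
That clade contains 4 terminal taxa: seq10, seq19, seq32, seq33.

4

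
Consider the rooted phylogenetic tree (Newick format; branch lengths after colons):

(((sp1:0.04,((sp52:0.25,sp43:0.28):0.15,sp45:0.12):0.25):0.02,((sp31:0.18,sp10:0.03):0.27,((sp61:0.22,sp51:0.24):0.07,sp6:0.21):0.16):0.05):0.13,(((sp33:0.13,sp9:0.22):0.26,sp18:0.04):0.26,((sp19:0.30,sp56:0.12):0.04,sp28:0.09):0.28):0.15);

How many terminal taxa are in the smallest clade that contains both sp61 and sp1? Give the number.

The MRCA of sp61 and sp1 is the node subtending ((sp1,((sp52,sp43),sp45)),((sp31,sp10),((sp61,sp51),sp6))).
That clade contains 9 terminal taxa: sp1, sp10, sp31, sp43, sp45, sp51, sp52, sp6, sp61.

9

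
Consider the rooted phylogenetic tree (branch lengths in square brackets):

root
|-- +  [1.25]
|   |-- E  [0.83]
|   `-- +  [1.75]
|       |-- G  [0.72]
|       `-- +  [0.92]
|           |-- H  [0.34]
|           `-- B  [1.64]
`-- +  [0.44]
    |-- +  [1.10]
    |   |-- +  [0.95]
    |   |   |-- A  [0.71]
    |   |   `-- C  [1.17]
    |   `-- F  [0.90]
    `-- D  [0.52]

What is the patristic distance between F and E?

The path runs F → … → MRCA → … → E; the MRCA is the root of the tree.
Branch lengths along that path: 0.90 + 1.10 + 0.44 + 1.25 + 0.83 = 4.52.

4.52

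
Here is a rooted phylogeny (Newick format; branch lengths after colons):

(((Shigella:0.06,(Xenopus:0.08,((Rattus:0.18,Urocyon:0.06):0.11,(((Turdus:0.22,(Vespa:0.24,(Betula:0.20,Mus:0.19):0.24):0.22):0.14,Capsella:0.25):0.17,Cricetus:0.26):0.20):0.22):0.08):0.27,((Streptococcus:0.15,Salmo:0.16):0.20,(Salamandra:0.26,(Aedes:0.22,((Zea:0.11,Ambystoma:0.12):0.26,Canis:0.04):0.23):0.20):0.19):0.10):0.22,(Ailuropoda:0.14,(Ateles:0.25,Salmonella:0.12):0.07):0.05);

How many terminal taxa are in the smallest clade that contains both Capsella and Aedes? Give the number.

The MRCA of Capsella and Aedes is the node subtending ((Shigella,(Xenopus,((Rattus,Urocyon),(((Turdus,(Vespa,(Betula,Mus))),Capsella),Cricetus)))),((Streptococcus,Salmo),(Salamandra,(Aedes,((Zea,Ambystoma),Canis))))).
That clade contains 17 terminal taxa: Aedes, Ambystoma, Betula, Canis, Capsella, Cricetus, Mus, Rattus, Salamandra, Salmo, Shigella, Streptococcus, Turdus, Urocyon, Vespa, Xenopus, Zea.

17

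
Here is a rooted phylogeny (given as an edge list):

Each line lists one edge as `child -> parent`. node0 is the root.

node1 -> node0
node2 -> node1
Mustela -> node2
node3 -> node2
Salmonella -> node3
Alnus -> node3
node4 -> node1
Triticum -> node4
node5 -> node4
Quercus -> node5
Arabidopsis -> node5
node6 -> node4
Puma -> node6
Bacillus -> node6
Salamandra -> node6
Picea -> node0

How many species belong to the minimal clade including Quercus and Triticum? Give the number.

The MRCA of Quercus and Triticum is the node subtending (Triticum,(Quercus,Arabidopsis),(Puma,Bacillus,Salamandra)).
That clade contains 6 terminal taxa: Arabidopsis, Bacillus, Puma, Quercus, Salamandra, Triticum.

6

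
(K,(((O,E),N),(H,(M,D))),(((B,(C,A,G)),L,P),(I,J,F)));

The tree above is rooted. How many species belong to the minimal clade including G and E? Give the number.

16

The MRCA of G and E is the root, so the clade is the entire tree.
That clade contains 16 terminal taxa: A, B, C, D, E, F, G, H, I, J, K, L, M, N, O, P.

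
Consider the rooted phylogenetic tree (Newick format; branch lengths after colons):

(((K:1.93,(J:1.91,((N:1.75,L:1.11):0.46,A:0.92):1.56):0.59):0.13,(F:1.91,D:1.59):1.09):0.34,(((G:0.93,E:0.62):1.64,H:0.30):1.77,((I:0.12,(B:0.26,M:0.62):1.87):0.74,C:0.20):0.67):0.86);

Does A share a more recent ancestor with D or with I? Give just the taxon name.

The MRCA of A and D subtends ((K,(J,((N,L),A))),(F,D)) (7 taxa).
The MRCA of A and I is the root, subtending the entire tree (14 taxa).
The first is nested inside the second, so A shares a more recent common ancestor with D.

D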